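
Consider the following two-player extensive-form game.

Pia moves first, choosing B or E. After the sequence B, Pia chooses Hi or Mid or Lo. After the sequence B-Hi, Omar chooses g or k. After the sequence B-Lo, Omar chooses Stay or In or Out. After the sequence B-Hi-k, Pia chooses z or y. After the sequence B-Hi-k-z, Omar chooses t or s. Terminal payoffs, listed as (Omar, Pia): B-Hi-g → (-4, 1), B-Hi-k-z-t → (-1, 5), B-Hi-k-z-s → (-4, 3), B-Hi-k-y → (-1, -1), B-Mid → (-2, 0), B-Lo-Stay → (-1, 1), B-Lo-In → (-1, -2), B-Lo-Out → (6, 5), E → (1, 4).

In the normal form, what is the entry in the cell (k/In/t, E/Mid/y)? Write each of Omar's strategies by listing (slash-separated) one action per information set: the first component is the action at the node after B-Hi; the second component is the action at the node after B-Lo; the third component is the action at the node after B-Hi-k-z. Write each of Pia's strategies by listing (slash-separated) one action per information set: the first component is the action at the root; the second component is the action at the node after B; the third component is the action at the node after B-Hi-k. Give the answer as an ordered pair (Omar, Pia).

Trace the play path from the root:
  Pia plays E
→ terminal payoff (1, 4).
(Omar's choice at the node after B-Hi is never reached on this path, so it doesn't affect the outcome.)

(1, 4)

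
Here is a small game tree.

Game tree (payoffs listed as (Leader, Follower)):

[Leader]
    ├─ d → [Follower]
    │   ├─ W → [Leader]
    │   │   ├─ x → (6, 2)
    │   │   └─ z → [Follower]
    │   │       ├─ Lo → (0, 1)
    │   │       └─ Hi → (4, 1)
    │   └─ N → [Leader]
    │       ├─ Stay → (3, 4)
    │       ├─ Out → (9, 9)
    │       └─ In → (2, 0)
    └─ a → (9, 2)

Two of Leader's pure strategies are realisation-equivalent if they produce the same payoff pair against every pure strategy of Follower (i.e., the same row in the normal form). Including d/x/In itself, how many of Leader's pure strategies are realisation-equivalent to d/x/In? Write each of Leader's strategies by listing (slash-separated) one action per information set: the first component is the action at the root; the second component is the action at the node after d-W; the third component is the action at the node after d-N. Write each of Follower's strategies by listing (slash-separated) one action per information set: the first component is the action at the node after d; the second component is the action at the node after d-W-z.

Row for d/x/In (columns W/Lo, W/Hi, N/Lo, N/Hi): (6,2) (6,2) (2,0) (2,0).
Every one of Leader's information sets is on the play path for some reply by Follower when Leader follows d/x/In.
Changing the action at any of them therefore changes at least one column, so only d/x/In itself gives this row.

1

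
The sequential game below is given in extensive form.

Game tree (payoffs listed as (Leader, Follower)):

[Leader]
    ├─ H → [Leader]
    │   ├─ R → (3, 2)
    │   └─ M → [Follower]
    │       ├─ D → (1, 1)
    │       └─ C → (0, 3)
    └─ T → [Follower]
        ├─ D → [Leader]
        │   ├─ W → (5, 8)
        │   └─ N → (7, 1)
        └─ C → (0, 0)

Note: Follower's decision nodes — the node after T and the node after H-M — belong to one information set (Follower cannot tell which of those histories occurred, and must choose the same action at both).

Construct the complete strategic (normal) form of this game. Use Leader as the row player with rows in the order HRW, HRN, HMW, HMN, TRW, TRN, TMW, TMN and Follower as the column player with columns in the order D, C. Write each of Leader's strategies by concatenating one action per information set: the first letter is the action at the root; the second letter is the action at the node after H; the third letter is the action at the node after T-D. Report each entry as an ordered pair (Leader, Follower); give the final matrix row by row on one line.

            D        C
 HRW    (3,2)    (3,2)
 HRN    (3,2)    (3,2)
 HMW    (1,1)    (0,3)
 HMN    (1,1)    (0,3)
 TRW    (5,8)    (0,0)
 TRN    (7,1)    (0,0)
 TMW    (5,8)    (0,0)
 TMN    (7,1)    (0,0)

HRW: (3,2) (3,2) | HRN: (3,2) (3,2) | HMW: (1,1) (0,3) | HMN: (1,1) (0,3) | TRW: (5,8) (0,0) | TRN: (7,1) (0,0) | TMW: (5,8) (0,0) | TMN: (7,1) (0,0)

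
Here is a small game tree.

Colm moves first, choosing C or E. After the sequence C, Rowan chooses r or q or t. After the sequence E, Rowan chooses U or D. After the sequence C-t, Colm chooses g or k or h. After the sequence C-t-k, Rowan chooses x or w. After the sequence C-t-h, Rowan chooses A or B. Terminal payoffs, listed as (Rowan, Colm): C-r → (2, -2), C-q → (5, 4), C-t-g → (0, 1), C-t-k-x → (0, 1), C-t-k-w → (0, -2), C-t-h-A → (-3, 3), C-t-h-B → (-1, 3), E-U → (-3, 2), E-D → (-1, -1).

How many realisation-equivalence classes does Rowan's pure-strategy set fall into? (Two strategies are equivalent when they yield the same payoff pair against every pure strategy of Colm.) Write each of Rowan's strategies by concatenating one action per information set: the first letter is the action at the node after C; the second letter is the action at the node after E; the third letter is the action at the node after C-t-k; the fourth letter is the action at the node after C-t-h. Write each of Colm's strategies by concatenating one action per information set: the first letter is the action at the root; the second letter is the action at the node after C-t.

Rowan has 24 pure strategies: rUxA, rUxB, rUwA, rUwB, rDxA, rDxB, rDwA, rDwB, qUxA, qUxB, qUwA, qUwB, qDxA, qDxB, qDwA, qDwB, tUxA, tUxB, tUwA, tUwB, tDxA, tDxB, tDwA, tDwB. Columns: Cg, Ck, Ch, Eg, Ek, Eh.
{rUxA, rUxB, rUwA, rUwB} → row (2,-2) (2,-2) (2,-2) (-3,2) (-3,2) (-3,2)
{rDxA, rDxB, rDwA, rDwB} → row (2,-2) (2,-2) (2,-2) (-1,-1) (-1,-1) (-1,-1)
{qUxA, qUxB, qUwA, qUwB} → row (5,4) (5,4) (5,4) (-3,2) (-3,2) (-3,2)
{qDxA, qDxB, qDwA, qDwB} → row (5,4) (5,4) (5,4) (-1,-1) (-1,-1) (-1,-1)
{tUxA} → row (0,1) (0,1) (-3,3) (-3,2) (-3,2) (-3,2)
{tUxB} → row (0,1) (0,1) (-1,3) (-3,2) (-3,2) (-3,2)
{tUwA} → row (0,1) (0,-2) (-3,3) (-3,2) (-3,2) (-3,2)
{tUwB} → row (0,1) (0,-2) (-1,3) (-3,2) (-3,2) (-3,2)
{tDxA} → row (0,1) (0,1) (-3,3) (-1,-1) (-1,-1) (-1,-1)
{tDxB} → row (0,1) (0,1) (-1,3) (-1,-1) (-1,-1) (-1,-1)
{tDwA} → row (0,1) (0,-2) (-3,3) (-1,-1) (-1,-1) (-1,-1)
{tDwB} → row (0,1) (0,-2) (-1,3) (-1,-1) (-1,-1) (-1,-1)
That's 12 distinct rows out of 24 strategies.

12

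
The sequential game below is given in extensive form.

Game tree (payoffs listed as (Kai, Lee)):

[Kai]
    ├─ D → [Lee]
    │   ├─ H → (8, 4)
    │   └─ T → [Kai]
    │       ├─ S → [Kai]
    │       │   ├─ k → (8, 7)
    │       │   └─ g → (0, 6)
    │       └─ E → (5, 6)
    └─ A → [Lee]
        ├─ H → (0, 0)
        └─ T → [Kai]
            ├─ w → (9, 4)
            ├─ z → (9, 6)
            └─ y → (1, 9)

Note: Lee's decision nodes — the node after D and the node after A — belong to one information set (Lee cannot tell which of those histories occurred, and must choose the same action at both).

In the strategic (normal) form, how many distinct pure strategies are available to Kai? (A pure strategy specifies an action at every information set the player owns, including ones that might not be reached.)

Kai owns the root with actions {D, A} — two choices.
Kai owns the node after D-T with actions {S, E} — two choices.
Kai owns the node after A-T with actions {w, z, y} — three choices.
Kai owns the node after D-T-S with actions {k, g} — two choices.
A pure strategy fixes one action at each information set independently, so the count is the product 2 × 2 × 3 × 2 = 24.

24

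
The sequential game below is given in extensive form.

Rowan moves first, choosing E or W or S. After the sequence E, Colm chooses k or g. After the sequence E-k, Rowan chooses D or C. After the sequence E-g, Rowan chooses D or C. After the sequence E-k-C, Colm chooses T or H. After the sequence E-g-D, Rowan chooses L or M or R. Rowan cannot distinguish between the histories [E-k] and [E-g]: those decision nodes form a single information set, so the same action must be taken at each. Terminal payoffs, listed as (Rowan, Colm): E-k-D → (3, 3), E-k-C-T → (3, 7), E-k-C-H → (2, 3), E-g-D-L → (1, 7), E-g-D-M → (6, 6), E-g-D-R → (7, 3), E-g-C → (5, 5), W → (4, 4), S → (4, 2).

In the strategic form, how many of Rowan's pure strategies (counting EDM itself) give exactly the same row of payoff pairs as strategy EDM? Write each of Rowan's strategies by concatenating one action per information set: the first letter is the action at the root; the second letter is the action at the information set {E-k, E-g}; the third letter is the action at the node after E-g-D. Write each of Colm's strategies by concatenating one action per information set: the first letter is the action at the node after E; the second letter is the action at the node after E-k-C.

1

Row for EDM (columns kT, kH, gT, gH): (3,3) (3,3) (6,6) (6,6).
Every one of Rowan's information sets is on the play path for some reply by Colm when Rowan follows EDM.
Changing the action at any of them therefore changes at least one column, so only EDM itself gives this row.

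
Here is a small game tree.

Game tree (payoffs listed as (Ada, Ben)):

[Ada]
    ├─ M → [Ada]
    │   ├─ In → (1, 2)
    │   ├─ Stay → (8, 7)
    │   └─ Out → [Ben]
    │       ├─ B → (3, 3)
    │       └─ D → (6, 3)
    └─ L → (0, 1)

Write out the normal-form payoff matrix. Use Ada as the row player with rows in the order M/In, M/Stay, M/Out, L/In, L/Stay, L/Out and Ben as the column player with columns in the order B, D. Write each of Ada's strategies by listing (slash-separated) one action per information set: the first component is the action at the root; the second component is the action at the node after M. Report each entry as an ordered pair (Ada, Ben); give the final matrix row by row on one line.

M/In: (1,2) (1,2) | M/Stay: (8,7) (8,7) | M/Out: (3,3) (6,3) | L/In: (0,1) (0,1) | L/Stay: (0,1) (0,1) | L/Out: (0,1) (0,1)

              B        D
  M/In    (1,2)    (1,2)
M/Stay    (8,7)    (8,7)
 M/Out    (3,3)    (6,3)
  L/In    (0,1)    (0,1)
L/Stay    (0,1)    (0,1)
 L/Out    (0,1)    (0,1)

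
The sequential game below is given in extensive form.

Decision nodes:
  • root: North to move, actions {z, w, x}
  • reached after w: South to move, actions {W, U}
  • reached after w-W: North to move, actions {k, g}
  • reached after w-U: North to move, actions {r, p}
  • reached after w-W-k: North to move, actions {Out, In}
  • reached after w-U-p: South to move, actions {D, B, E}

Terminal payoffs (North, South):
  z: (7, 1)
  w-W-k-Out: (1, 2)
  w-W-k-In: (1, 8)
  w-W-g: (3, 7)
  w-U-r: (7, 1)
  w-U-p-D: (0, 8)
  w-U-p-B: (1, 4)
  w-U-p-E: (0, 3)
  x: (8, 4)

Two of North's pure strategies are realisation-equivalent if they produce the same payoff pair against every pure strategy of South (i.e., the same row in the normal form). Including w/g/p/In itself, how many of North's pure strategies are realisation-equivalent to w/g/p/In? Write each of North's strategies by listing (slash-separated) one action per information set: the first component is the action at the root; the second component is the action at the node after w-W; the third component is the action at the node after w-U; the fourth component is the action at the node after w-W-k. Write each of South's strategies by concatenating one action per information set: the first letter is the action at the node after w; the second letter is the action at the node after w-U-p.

2

Row for w/g/p/In (columns WD, WB, WE, UD, UB, UE): (3,7) (3,7) (3,7) (0,8) (1,4) (0,3).
Under w/g/p/In, North's choice at the node after w-W-k can never be reached regardless of what South does, so varying those choices leaves every outcome unchanged.
Holding the reachable choices fixed and varying the unreachable one freely already gives 2 equivalent strategies.
No other strategy reproduces this row, so those 2 are the full class: w/g/p/Out, w/g/p/In.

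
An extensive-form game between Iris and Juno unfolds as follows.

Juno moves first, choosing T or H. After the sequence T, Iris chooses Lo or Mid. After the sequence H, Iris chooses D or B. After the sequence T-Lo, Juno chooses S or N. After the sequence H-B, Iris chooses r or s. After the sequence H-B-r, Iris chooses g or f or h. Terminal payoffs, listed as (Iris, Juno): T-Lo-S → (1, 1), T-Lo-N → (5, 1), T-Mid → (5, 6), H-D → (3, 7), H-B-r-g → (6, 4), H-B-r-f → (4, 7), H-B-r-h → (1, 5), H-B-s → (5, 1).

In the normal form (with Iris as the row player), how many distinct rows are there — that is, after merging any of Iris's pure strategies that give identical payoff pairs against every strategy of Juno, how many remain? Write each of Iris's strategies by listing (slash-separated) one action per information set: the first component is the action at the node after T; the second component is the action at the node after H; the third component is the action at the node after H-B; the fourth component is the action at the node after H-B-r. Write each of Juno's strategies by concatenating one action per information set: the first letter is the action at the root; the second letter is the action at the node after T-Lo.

10

Iris has 24 pure strategies: Lo/D/r/g, Lo/D/r/f, Lo/D/r/h, Lo/D/s/g, Lo/D/s/f, Lo/D/s/h, Lo/B/r/g, Lo/B/r/f, Lo/B/r/h, Lo/B/s/g, Lo/B/s/f, Lo/B/s/h, Mid/D/r/g, Mid/D/r/f, Mid/D/r/h, Mid/D/s/g, Mid/D/s/f, Mid/D/s/h, Mid/B/r/g, Mid/B/r/f, Mid/B/r/h, Mid/B/s/g, Mid/B/s/f, Mid/B/s/h. Columns: TS, TN, HS, HN.
{Lo/D/r/g, Lo/D/r/f, Lo/D/r/h, Lo/D/s/g, Lo/D/s/f, Lo/D/s/h} → row (1,1) (5,1) (3,7) (3,7)
{Lo/B/r/g} → row (1,1) (5,1) (6,4) (6,4)
{Lo/B/r/f} → row (1,1) (5,1) (4,7) (4,7)
{Lo/B/r/h} → row (1,1) (5,1) (1,5) (1,5)
{Lo/B/s/g, Lo/B/s/f, Lo/B/s/h} → row (1,1) (5,1) (5,1) (5,1)
{Mid/D/r/g, Mid/D/r/f, Mid/D/r/h, Mid/D/s/g, Mid/D/s/f, Mid/D/s/h} → row (5,6) (5,6) (3,7) (3,7)
{Mid/B/r/g} → row (5,6) (5,6) (6,4) (6,4)
{Mid/B/r/f} → row (5,6) (5,6) (4,7) (4,7)
{Mid/B/r/h} → row (5,6) (5,6) (1,5) (1,5)
{Mid/B/s/g, Mid/B/s/f, Mid/B/s/h} → row (5,6) (5,6) (5,1) (5,1)
That's 10 distinct rows out of 24 strategies.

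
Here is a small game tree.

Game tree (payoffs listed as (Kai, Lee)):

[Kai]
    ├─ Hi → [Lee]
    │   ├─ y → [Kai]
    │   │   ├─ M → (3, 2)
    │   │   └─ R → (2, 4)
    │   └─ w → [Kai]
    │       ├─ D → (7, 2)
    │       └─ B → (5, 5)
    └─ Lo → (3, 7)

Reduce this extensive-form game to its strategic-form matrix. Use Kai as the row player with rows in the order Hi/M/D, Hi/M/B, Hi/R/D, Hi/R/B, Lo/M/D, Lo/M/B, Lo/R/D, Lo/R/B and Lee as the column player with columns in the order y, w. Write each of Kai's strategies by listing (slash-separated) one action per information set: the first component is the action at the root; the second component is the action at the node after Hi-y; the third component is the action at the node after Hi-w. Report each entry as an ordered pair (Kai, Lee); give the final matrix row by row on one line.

Row Hi/M/D: y→(3,2), w→(7,2)
Row Hi/M/B: y→(3,2), w→(5,5)
Row Hi/R/D: y→(2,4), w→(7,2)
Row Hi/R/B: y→(2,4), w→(5,5)
Row Lo/M/D: y→(3,7), w→(3,7)
Row Lo/M/B: y→(3,7), w→(3,7)
Row Lo/R/D: y→(3,7), w→(3,7)
Row Lo/R/B: y→(3,7), w→(3,7)

Hi/M/D: (3,2) (7,2) | Hi/M/B: (3,2) (5,5) | Hi/R/D: (2,4) (7,2) | Hi/R/B: (2,4) (5,5) | Lo/M/D: (3,7) (3,7) | Lo/M/B: (3,7) (3,7) | Lo/R/D: (3,7) (3,7) | Lo/R/B: (3,7) (3,7)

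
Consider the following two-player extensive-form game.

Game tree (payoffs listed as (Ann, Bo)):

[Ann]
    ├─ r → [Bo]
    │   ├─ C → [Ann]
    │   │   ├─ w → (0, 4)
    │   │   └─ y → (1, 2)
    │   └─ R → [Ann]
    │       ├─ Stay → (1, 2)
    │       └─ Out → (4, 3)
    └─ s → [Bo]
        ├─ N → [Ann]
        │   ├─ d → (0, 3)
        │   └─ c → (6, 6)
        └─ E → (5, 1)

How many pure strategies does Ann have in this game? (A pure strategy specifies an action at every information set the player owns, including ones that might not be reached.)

16

Ann owns the root with actions {r, s} — two choices.
Ann owns the node after r-C with actions {w, y} — two choices.
Ann owns the node after r-R with actions {Stay, Out} — two choices.
Ann owns the node after s-N with actions {d, c} — two choices.
A pure strategy fixes one action at each information set independently, so the count is the product 2 × 2 × 2 × 2 = 16.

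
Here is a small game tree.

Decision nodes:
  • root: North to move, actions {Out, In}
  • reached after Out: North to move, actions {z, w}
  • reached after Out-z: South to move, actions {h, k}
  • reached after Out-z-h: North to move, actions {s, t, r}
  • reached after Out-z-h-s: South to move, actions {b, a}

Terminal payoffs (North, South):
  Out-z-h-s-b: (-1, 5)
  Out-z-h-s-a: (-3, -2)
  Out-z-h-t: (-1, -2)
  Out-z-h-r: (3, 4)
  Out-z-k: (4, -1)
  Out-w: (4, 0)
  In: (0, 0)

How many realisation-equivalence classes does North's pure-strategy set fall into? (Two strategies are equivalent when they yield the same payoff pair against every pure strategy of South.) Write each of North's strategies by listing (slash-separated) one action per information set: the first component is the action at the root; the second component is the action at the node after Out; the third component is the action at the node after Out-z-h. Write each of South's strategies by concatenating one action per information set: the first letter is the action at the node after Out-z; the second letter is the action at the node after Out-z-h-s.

North has 12 pure strategies: Out/z/s, Out/z/t, Out/z/r, Out/w/s, Out/w/t, Out/w/r, In/z/s, In/z/t, In/z/r, In/w/s, In/w/t, In/w/r. Columns: hb, ha, kb, ka.
{Out/z/s} → row (-1,5) (-3,-2) (4,-1) (4,-1)
{Out/z/t} → row (-1,-2) (-1,-2) (4,-1) (4,-1)
{Out/z/r} → row (3,4) (3,4) (4,-1) (4,-1)
{Out/w/s, Out/w/t, Out/w/r} → row (4,0) (4,0) (4,0) (4,0)
{In/z/s, In/z/t, In/z/r, In/w/s, In/w/t, In/w/r} → row (0,0) (0,0) (0,0) (0,0)
That's 5 distinct rows out of 12 strategies.

5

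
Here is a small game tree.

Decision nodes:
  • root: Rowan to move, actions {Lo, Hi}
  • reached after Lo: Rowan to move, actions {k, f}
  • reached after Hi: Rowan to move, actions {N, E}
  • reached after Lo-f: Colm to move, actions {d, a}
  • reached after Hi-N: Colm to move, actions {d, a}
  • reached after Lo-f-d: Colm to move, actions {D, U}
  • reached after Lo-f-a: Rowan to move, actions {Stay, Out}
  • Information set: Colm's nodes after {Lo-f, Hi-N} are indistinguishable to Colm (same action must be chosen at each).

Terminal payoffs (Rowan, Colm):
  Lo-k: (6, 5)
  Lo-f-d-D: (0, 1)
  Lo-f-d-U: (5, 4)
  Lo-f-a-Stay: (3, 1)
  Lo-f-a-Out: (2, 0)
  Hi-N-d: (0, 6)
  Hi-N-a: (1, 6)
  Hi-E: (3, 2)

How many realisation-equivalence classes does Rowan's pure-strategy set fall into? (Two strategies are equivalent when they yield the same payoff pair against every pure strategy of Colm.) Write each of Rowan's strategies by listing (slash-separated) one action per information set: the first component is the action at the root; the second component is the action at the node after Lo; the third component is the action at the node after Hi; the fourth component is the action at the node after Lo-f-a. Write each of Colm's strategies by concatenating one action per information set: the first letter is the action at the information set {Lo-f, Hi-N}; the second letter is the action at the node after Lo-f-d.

5

Rowan has 16 pure strategies: Lo/k/N/Stay, Lo/k/N/Out, Lo/k/E/Stay, Lo/k/E/Out, Lo/f/N/Stay, Lo/f/N/Out, Lo/f/E/Stay, Lo/f/E/Out, Hi/k/N/Stay, Hi/k/N/Out, Hi/k/E/Stay, Hi/k/E/Out, Hi/f/N/Stay, Hi/f/N/Out, Hi/f/E/Stay, Hi/f/E/Out. Columns: dD, dU, aD, aU.
{Lo/k/N/Stay, Lo/k/N/Out, Lo/k/E/Stay, Lo/k/E/Out} → row (6,5) (6,5) (6,5) (6,5)
{Lo/f/N/Stay, Lo/f/E/Stay} → row (0,1) (5,4) (3,1) (3,1)
{Lo/f/N/Out, Lo/f/E/Out} → row (0,1) (5,4) (2,0) (2,0)
{Hi/k/N/Stay, Hi/k/N/Out, Hi/f/N/Stay, Hi/f/N/Out} → row (0,6) (0,6) (1,6) (1,6)
{Hi/k/E/Stay, Hi/k/E/Out, Hi/f/E/Stay, Hi/f/E/Out} → row (3,2) (3,2) (3,2) (3,2)
That's 5 distinct rows out of 16 strategies.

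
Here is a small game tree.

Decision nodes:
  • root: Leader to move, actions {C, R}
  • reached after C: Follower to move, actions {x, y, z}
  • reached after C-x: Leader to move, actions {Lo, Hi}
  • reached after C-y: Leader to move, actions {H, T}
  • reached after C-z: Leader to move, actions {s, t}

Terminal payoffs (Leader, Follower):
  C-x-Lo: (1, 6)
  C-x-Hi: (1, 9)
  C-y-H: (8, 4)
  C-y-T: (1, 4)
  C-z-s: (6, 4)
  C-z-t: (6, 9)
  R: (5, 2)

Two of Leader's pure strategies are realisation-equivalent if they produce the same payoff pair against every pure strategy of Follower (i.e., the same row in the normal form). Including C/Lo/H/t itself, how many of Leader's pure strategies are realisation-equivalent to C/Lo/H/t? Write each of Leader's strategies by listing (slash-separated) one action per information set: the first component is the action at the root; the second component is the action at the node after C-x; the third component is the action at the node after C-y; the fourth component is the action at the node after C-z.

Row for C/Lo/H/t (columns x, y, z): (1,6) (8,4) (6,9).
Every one of Leader's information sets is on the play path for some reply by Follower when Leader follows C/Lo/H/t.
Changing the action at any of them therefore changes at least one column, so only C/Lo/H/t itself gives this row.

1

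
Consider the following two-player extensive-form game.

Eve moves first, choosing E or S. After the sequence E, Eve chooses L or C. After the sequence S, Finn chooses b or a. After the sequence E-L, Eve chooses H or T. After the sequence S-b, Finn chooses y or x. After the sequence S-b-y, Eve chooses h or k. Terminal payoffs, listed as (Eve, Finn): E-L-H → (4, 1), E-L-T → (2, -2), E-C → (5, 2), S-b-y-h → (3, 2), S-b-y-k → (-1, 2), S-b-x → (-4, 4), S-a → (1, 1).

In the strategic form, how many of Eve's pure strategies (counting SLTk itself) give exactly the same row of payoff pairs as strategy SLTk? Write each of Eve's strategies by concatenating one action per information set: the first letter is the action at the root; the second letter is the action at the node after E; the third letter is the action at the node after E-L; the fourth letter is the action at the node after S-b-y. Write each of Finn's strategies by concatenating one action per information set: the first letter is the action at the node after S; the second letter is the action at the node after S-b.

Row for SLTk (columns by, bx, ay, ax): (-1,2) (-4,4) (1,1) (1,1).
Under SLTk, Eve's choice at the node after E and at the node after E-L can never be reached regardless of what Finn does, so varying those choices leaves every outcome unchanged.
Holding the reachable choices fixed and varying the unreachable ones freely already gives 2 × 2 = 4 equivalent strategies.
No other strategy reproduces this row, so those 4 are the full class: SLHk, SLTk, SCHk, SCTk.

4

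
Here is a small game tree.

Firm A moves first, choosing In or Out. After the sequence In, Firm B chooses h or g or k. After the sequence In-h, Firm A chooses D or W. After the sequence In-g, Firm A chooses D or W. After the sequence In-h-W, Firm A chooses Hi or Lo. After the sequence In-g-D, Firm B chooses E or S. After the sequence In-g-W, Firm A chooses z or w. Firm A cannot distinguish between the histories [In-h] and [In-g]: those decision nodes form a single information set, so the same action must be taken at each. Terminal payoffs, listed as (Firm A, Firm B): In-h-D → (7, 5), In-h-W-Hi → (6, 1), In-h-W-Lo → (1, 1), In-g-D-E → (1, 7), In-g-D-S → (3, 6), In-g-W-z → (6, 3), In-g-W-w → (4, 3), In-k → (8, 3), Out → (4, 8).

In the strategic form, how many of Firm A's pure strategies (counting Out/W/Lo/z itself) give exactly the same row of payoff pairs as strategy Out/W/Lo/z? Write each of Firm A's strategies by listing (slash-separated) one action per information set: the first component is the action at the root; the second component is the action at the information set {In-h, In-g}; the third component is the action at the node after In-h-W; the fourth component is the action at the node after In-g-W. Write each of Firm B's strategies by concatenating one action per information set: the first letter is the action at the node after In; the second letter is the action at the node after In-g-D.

Row for Out/W/Lo/z (columns hE, hS, gE, gS, kE, kS): (4,8) (4,8) (4,8) (4,8) (4,8) (4,8).
Under Out/W/Lo/z, Firm A's choice at the information set {In-h, In-g} and at the node after In-h-W and at the node after In-g-W can never be reached regardless of what Firm B does, so varying those choices leaves every outcome unchanged.
Holding the reachable choices fixed and varying the unreachable ones freely already gives 2 × 2 × 2 = 8 equivalent strategies.
No other strategy reproduces this row, so those 8 are the full class: Out/D/Hi/z, Out/D/Hi/w, Out/D/Lo/z, Out/D/Lo/w, Out/W/Hi/z, Out/W/Hi/w, Out/W/Lo/z, Out/W/Lo/w.

8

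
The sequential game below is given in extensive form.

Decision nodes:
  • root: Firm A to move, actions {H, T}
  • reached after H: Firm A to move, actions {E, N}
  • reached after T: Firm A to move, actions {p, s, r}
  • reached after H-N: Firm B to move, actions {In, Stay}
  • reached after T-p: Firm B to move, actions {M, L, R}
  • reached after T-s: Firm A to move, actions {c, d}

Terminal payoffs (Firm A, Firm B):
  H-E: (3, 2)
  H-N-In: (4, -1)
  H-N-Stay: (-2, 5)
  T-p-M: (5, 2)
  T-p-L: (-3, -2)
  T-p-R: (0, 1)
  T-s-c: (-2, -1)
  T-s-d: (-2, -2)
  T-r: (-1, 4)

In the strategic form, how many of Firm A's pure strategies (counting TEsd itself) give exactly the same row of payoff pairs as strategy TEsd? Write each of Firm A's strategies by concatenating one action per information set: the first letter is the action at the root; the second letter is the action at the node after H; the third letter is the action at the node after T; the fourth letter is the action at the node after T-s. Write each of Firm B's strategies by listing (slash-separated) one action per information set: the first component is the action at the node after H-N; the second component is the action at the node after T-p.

2

Row for TEsd (columns In/M, In/L, In/R, Stay/M, Stay/L, Stay/R): (-2,-2) (-2,-2) (-2,-2) (-2,-2) (-2,-2) (-2,-2).
Under TEsd, Firm A's choice at the node after H can never be reached regardless of what Firm B does, so varying those choices leaves every outcome unchanged.
Holding the reachable choices fixed and varying the unreachable one freely already gives 2 equivalent strategies.
No other strategy reproduces this row, so those 2 are the full class: TEsd, TNsd.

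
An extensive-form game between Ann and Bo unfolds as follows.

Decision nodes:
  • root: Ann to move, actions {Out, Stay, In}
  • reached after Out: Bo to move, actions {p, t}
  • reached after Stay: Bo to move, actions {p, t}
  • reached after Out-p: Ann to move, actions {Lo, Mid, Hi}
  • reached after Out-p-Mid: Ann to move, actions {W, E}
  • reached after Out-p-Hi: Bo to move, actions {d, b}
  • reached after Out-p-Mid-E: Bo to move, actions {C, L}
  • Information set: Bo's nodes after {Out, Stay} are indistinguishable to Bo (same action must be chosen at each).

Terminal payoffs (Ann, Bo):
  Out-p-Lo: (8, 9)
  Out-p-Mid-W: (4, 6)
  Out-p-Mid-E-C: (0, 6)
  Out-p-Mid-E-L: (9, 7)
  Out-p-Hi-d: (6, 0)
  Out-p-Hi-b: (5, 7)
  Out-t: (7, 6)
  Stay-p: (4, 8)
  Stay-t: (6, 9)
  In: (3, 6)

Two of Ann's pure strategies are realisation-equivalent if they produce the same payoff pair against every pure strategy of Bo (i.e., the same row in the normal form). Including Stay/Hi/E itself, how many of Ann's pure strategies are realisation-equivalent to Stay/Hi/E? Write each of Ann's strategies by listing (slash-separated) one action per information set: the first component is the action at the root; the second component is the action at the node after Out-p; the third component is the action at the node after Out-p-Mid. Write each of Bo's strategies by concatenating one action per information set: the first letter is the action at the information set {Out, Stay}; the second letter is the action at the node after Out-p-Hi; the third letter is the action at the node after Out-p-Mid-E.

Row for Stay/Hi/E (columns pdC, pdL, pbC, pbL, tdC, tdL, tbC, tbL): (4,8) (4,8) (4,8) (4,8) (6,9) (6,9) (6,9) (6,9).
Under Stay/Hi/E, Ann's choice at the node after Out-p and at the node after Out-p-Mid can never be reached regardless of what Bo does, so varying those choices leaves every outcome unchanged.
Holding the reachable choices fixed and varying the unreachable ones freely already gives 3 × 2 = 6 equivalent strategies.
No other strategy reproduces this row, so those 6 are the full class: Stay/Lo/W, Stay/Lo/E, Stay/Mid/W, Stay/Mid/E, Stay/Hi/W, Stay/Hi/E.

6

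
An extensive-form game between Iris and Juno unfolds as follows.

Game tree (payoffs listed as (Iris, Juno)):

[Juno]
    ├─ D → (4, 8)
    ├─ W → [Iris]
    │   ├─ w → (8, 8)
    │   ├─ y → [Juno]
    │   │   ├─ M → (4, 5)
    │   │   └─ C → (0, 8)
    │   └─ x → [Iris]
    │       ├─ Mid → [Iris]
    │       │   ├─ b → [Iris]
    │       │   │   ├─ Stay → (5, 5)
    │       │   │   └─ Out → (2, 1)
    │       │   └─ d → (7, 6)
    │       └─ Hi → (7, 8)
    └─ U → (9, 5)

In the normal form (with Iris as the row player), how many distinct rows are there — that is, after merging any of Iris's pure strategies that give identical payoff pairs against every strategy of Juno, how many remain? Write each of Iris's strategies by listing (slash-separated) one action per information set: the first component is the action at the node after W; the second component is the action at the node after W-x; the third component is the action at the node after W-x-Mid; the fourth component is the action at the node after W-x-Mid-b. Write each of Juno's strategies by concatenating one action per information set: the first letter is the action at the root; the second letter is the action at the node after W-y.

Iris has 24 pure strategies: w/Mid/b/Stay, w/Mid/b/Out, w/Mid/d/Stay, w/Mid/d/Out, w/Hi/b/Stay, w/Hi/b/Out, w/Hi/d/Stay, w/Hi/d/Out, y/Mid/b/Stay, y/Mid/b/Out, y/Mid/d/Stay, y/Mid/d/Out, y/Hi/b/Stay, y/Hi/b/Out, y/Hi/d/Stay, y/Hi/d/Out, x/Mid/b/Stay, x/Mid/b/Out, x/Mid/d/Stay, x/Mid/d/Out, x/Hi/b/Stay, x/Hi/b/Out, x/Hi/d/Stay, x/Hi/d/Out. Columns: DM, DC, WM, WC, UM, UC.
{w/Mid/b/Stay, w/Mid/b/Out, w/Mid/d/Stay, w/Mid/d/Out, w/Hi/b/Stay, w/Hi/b/Out, w/Hi/d/Stay, w/Hi/d/Out} → row (4,8) (4,8) (8,8) (8,8) (9,5) (9,5)
{y/Mid/b/Stay, y/Mid/b/Out, y/Mid/d/Stay, y/Mid/d/Out, y/Hi/b/Stay, y/Hi/b/Out, y/Hi/d/Stay, y/Hi/d/Out} → row (4,8) (4,8) (4,5) (0,8) (9,5) (9,5)
{x/Mid/b/Stay} → row (4,8) (4,8) (5,5) (5,5) (9,5) (9,5)
{x/Mid/b/Out} → row (4,8) (4,8) (2,1) (2,1) (9,5) (9,5)
{x/Mid/d/Stay, x/Mid/d/Out} → row (4,8) (4,8) (7,6) (7,6) (9,5) (9,5)
{x/Hi/b/Stay, x/Hi/b/Out, x/Hi/d/Stay, x/Hi/d/Out} → row (4,8) (4,8) (7,8) (7,8) (9,5) (9,5)
That's 6 distinct rows out of 24 strategies.

6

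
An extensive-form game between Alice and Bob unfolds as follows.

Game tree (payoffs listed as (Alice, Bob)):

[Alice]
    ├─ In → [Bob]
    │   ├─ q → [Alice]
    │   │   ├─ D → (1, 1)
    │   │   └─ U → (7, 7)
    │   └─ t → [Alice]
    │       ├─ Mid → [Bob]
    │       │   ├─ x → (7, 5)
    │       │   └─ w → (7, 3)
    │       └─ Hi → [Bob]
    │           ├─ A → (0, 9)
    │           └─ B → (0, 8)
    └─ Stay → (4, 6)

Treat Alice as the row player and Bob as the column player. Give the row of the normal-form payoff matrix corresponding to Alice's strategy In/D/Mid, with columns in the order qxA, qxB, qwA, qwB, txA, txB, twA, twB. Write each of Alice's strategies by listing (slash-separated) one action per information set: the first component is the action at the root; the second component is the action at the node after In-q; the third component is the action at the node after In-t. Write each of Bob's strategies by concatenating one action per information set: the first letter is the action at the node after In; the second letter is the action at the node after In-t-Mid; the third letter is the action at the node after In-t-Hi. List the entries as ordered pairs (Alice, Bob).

(1,1) (1,1) (1,1) (1,1) (7,5) (7,5) (7,3) (7,3)

vs qxA: Alice plays In → Bob plays q at [In] → Alice plays D at [In-q] → (1, 1)
vs qxB: Alice plays In → Bob plays q at [In] → Alice plays D at [In-q] → (1, 1)
vs qwA: Alice plays In → Bob plays q at [In] → Alice plays D at [In-q] → (1, 1)
vs qwB: Alice plays In → Bob plays q at [In] → Alice plays D at [In-q] → (1, 1)
vs txA: Alice plays In → Bob plays t at [In] → Alice plays Mid at [In-t] → Bob plays x at [In-t-Mid] → (7, 5)
vs txB: Alice plays In → Bob plays t at [In] → Alice plays Mid at [In-t] → Bob plays x at [In-t-Mid] → (7, 5)
vs twA: Alice plays In → Bob plays t at [In] → Alice plays Mid at [In-t] → Bob plays w at [In-t-Mid] → (7, 3)
vs twB: Alice plays In → Bob plays t at [In] → Alice plays Mid at [In-t] → Bob plays w at [In-t-Mid] → (7, 3)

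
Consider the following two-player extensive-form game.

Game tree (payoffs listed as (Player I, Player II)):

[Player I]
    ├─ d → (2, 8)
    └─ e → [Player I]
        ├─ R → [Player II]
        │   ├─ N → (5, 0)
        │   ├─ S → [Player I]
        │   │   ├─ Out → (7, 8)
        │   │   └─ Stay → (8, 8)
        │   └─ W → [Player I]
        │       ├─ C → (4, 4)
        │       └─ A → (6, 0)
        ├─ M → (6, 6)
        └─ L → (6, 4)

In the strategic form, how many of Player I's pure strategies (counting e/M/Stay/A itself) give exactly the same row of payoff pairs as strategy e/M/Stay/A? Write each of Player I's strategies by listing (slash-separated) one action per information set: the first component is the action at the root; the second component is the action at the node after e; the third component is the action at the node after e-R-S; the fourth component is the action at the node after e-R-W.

4

Row for e/M/Stay/A (columns N, S, W): (6,6) (6,6) (6,6).
Under e/M/Stay/A, Player I's choice at the node after e-R-S and at the node after e-R-W can never be reached regardless of what Player II does, so varying those choices leaves every outcome unchanged.
Holding the reachable choices fixed and varying the unreachable ones freely already gives 2 × 2 = 4 equivalent strategies.
No other strategy reproduces this row, so those 4 are the full class: e/M/Out/C, e/M/Out/A, e/M/Stay/C, e/M/Stay/A.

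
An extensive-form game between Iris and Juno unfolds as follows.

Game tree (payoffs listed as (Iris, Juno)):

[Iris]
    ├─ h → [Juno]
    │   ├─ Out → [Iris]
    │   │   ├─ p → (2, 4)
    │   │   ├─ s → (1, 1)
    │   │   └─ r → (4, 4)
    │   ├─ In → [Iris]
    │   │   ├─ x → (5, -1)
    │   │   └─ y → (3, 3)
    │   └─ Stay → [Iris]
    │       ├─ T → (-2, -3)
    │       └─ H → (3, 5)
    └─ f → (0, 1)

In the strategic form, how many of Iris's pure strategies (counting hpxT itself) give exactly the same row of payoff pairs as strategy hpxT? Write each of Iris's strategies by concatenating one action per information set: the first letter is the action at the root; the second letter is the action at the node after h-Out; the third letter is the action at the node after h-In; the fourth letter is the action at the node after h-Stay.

Row for hpxT (columns Out, In, Stay): (2,4) (5,-1) (-2,-3).
Every one of Iris's information sets is on the play path for some reply by Juno when Iris follows hpxT.
Changing the action at any of them therefore changes at least one column, so only hpxT itself gives this row.

1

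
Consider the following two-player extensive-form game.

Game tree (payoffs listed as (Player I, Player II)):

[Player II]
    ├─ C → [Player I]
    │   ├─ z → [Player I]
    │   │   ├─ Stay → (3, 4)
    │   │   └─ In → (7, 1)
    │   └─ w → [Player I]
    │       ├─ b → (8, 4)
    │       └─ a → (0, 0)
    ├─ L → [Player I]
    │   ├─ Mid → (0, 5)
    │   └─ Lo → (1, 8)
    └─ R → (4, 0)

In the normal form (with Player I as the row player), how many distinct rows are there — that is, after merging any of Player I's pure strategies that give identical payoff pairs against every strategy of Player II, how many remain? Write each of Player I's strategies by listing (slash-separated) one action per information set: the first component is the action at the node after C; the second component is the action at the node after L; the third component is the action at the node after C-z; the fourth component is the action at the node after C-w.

Player I has 16 pure strategies: z/Mid/Stay/b, z/Mid/Stay/a, z/Mid/In/b, z/Mid/In/a, z/Lo/Stay/b, z/Lo/Stay/a, z/Lo/In/b, z/Lo/In/a, w/Mid/Stay/b, w/Mid/Stay/a, w/Mid/In/b, w/Mid/In/a, w/Lo/Stay/b, w/Lo/Stay/a, w/Lo/In/b, w/Lo/In/a. Columns: C, L, R.
{z/Mid/Stay/b, z/Mid/Stay/a} → row (3,4) (0,5) (4,0)
{z/Mid/In/b, z/Mid/In/a} → row (7,1) (0,5) (4,0)
{z/Lo/Stay/b, z/Lo/Stay/a} → row (3,4) (1,8) (4,0)
{z/Lo/In/b, z/Lo/In/a} → row (7,1) (1,8) (4,0)
{w/Mid/Stay/b, w/Mid/In/b} → row (8,4) (0,5) (4,0)
{w/Mid/Stay/a, w/Mid/In/a} → row (0,0) (0,5) (4,0)
{w/Lo/Stay/b, w/Lo/In/b} → row (8,4) (1,8) (4,0)
{w/Lo/Stay/a, w/Lo/In/a} → row (0,0) (1,8) (4,0)
That's 8 distinct rows out of 16 strategies.

8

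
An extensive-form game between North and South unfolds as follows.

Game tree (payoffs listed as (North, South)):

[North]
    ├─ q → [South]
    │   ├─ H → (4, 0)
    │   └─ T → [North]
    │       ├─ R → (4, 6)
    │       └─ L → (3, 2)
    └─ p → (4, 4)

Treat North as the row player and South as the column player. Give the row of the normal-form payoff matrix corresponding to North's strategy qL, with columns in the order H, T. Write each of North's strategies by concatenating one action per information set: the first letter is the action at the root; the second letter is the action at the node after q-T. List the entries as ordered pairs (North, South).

vs H: North plays q → South plays H at [q] → (4, 0)
vs T: North plays q → South plays T at [q] → North plays L at [q-T] → (3, 2)

(4,0) (3,2)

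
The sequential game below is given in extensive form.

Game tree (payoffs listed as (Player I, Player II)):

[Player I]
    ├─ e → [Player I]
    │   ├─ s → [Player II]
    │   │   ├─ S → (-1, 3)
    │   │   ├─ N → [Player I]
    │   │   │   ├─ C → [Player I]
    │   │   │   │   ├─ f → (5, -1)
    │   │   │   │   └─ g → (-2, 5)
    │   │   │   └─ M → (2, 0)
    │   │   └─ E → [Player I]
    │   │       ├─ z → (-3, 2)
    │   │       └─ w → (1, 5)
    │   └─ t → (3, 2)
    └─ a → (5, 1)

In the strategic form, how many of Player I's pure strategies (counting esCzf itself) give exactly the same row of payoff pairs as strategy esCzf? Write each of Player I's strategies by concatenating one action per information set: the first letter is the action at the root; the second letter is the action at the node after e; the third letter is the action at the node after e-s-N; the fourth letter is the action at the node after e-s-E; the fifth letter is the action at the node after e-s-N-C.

1

Row for esCzf (columns S, N, E): (-1,3) (5,-1) (-3,2).
Every one of Player I's information sets is on the play path for some reply by Player II when Player I follows esCzf.
Changing the action at any of them therefore changes at least one column, so only esCzf itself gives this row.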